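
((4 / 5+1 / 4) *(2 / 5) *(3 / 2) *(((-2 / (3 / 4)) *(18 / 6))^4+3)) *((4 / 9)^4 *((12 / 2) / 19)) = 3672704 / 115425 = 31.82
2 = 2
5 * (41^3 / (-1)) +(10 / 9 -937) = -3109868 / 9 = -345540.89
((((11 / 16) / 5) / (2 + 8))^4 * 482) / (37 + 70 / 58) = 102325949 / 226918400000000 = 0.00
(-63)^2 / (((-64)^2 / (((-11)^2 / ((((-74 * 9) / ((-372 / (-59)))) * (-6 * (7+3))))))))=1654191 / 89415680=0.02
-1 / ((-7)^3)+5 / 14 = 247 / 686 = 0.36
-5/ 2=-2.50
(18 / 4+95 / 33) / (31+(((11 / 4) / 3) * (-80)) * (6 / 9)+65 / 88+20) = 2.59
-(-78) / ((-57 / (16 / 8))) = -52 / 19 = -2.74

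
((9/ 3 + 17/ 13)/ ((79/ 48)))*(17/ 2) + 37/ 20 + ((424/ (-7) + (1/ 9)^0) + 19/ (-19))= -5244247/ 143780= -36.47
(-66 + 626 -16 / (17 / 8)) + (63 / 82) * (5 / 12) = 3082361 / 5576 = 552.79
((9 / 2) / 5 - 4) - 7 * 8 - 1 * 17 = -761 / 10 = -76.10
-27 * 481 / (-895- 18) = 12987 / 913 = 14.22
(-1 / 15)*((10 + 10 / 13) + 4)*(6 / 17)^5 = -0.01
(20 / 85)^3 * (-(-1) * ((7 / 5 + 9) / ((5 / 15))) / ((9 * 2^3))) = 416 / 73695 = 0.01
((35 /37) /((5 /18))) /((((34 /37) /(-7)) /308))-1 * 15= -136083 /17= -8004.88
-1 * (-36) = 36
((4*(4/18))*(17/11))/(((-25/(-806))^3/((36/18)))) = 142420999552/1546875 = 92070.14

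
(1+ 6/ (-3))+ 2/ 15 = -13/ 15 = -0.87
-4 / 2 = -2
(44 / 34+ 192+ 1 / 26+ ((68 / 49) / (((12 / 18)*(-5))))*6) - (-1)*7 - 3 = 21098641 / 108290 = 194.83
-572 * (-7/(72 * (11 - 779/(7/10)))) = -7007/138834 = -0.05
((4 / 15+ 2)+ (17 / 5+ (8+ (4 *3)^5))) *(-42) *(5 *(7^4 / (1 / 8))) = -1003763788720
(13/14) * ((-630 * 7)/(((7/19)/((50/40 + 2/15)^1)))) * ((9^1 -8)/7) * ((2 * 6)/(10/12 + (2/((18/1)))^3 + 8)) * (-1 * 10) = 2690141220/90167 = 29835.10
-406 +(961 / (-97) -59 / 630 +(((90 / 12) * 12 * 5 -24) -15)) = -305603 / 61110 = -5.00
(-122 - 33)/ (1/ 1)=-155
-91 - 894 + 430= -555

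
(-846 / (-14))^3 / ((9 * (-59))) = -8409663 / 20237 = -415.56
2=2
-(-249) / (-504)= -0.49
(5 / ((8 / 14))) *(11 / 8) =385 / 32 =12.03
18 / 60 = 3 / 10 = 0.30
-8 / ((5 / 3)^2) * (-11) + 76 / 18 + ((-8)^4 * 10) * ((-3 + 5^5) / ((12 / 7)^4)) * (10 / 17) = 299838115934 / 34425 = 8709894.44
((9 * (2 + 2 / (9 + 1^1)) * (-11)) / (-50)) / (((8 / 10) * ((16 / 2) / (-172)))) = -46827 / 400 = -117.07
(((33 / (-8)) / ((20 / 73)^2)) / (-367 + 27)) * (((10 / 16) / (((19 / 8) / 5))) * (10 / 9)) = 58619 / 248064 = 0.24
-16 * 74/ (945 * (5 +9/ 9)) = -592/ 2835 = -0.21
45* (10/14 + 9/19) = 7110/133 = 53.46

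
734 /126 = 367 /63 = 5.83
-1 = -1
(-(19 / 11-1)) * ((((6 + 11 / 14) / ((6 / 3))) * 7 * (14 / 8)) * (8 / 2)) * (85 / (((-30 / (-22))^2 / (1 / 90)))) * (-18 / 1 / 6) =24871 / 135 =184.23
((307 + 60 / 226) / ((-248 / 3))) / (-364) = 104163 / 10200736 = 0.01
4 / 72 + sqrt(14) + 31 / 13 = 571 / 234 + sqrt(14) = 6.18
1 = 1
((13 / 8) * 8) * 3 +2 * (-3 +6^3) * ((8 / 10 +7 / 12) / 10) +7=10493 / 100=104.93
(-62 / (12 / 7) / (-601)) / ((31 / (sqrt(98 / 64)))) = 49 * sqrt(2) / 28848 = 0.00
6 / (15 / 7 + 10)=42 / 85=0.49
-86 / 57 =-1.51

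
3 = 3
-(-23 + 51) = -28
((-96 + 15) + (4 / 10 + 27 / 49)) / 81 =-0.99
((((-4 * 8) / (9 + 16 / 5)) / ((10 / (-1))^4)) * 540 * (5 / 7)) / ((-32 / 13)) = 351 / 8540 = 0.04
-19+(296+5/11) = 3052/11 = 277.45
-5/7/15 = -0.05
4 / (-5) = -4 / 5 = -0.80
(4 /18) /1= 2 /9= 0.22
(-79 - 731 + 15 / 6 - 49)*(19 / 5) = -32547 / 10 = -3254.70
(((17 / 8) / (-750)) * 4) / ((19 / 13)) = -221 / 28500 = -0.01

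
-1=-1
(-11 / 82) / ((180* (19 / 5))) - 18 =-1009595 / 56088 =-18.00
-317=-317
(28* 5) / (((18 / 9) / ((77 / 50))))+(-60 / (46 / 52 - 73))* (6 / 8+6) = 14177 / 125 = 113.42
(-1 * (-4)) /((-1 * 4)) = -1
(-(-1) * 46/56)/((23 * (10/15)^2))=9/112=0.08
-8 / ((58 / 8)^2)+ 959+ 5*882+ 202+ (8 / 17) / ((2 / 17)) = 5574.85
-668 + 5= -663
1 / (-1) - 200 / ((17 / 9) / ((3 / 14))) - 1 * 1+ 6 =-2224 / 119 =-18.69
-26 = -26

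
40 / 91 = 0.44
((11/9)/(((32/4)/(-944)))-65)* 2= -3766/9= -418.44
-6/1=-6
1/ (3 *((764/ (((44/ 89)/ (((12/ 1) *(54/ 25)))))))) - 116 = -3833342221/ 33046056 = -116.00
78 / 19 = 4.11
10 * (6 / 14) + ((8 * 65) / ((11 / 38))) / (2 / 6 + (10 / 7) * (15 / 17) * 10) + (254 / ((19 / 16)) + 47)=2730207181 / 6757597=404.02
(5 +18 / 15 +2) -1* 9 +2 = 6 / 5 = 1.20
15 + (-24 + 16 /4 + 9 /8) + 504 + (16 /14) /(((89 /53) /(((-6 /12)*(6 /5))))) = 12452939 /24920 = 499.72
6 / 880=3 / 440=0.01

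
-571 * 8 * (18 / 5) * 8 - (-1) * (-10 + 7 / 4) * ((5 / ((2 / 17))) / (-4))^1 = -21035319 / 160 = -131470.74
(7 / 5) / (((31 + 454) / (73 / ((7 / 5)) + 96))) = 1037 / 2425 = 0.43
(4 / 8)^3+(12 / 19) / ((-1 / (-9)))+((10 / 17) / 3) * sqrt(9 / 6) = 5 * sqrt(6) / 51+883 / 152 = 6.05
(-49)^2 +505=2906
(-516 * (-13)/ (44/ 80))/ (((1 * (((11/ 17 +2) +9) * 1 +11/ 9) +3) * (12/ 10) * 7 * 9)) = 475150/ 46739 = 10.17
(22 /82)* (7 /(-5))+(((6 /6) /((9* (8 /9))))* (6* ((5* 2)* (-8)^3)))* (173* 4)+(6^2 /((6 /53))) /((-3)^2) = -1634205701 /615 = -2657245.04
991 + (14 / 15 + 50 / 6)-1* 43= 14359 / 15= 957.27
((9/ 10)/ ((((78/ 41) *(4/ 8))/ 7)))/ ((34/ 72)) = 15498/ 1105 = 14.03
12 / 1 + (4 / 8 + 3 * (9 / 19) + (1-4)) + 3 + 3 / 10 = 1351 / 95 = 14.22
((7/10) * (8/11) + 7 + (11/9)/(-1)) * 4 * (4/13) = 49792/6435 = 7.74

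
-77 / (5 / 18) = -1386 / 5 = -277.20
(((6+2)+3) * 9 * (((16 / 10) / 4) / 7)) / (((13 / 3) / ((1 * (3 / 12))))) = 297 / 910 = 0.33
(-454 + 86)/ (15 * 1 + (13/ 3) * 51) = -92/ 59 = -1.56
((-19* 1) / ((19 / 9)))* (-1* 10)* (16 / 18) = 80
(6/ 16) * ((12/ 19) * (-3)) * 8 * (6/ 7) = -4.87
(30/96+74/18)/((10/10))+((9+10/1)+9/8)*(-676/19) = -1946945/2736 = -711.60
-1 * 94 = -94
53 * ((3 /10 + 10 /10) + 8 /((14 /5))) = 15423 /70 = 220.33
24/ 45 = 8/ 15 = 0.53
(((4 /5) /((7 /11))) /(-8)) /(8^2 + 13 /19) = -209 /86030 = -0.00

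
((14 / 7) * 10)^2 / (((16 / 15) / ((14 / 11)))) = 5250 / 11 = 477.27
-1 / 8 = -0.12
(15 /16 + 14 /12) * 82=4141 /24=172.54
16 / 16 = 1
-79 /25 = -3.16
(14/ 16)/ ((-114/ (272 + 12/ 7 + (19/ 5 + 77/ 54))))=-527197/ 246240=-2.14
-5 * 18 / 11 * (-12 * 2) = 2160 / 11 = 196.36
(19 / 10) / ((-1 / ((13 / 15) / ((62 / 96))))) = -2.55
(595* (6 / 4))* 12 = 10710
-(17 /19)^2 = -289 /361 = -0.80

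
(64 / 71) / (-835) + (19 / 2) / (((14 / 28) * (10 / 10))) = 1126351 / 59285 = 19.00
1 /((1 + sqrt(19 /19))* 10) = 1 /20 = 0.05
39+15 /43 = 1692 /43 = 39.35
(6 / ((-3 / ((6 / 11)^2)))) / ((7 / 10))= -720 / 847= -0.85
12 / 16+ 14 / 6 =37 / 12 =3.08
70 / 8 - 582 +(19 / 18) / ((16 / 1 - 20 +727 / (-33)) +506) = -108956063 / 190068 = -573.25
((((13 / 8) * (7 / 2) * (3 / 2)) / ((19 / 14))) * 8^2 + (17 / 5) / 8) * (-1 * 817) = -329039.22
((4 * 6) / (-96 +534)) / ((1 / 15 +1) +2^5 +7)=60 / 43873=0.00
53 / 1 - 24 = 29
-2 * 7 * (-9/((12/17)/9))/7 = 459/2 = 229.50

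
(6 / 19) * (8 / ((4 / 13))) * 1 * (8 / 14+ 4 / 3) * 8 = 16640 / 133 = 125.11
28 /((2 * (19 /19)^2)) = 14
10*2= 20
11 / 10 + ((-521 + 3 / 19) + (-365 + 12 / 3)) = -167341 / 190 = -880.74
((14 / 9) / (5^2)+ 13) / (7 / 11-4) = -32329 / 8325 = -3.88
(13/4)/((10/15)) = 39/8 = 4.88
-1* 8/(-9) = 8/9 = 0.89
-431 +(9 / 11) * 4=-4705 / 11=-427.73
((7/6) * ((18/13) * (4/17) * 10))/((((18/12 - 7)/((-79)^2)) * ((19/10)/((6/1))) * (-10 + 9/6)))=1258185600/785213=1602.35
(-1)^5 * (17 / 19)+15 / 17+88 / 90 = 14032 / 14535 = 0.97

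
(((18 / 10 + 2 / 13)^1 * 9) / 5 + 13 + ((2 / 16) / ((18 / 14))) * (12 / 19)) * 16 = 4913816 / 18525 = 265.25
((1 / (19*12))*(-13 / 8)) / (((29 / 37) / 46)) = -11063 / 26448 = -0.42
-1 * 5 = -5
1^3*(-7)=-7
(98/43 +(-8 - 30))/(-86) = 768/1849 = 0.42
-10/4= -5/2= -2.50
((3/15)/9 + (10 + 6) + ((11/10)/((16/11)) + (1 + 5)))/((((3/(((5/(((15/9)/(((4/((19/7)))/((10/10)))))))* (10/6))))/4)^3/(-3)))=-36002377600/555579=-64801.55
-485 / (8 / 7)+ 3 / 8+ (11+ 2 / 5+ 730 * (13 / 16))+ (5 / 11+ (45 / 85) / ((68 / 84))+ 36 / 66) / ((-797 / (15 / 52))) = 21621978009 / 119773160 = 180.52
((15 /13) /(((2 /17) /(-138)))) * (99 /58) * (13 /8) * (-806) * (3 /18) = 233995905 /464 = 504301.52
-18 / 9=-2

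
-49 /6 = -8.17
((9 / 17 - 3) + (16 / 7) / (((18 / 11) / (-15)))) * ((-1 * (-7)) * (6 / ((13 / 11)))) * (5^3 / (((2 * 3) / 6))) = -22995500 / 221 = -104052.04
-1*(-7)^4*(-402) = 965202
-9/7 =-1.29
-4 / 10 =-2 / 5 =-0.40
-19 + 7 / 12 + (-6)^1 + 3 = -257 / 12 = -21.42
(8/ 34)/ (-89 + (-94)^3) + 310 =4377646706/ 14121441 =310.00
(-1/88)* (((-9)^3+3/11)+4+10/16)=63721/7744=8.23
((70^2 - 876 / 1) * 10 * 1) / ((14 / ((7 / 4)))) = 5030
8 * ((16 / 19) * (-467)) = -59776 / 19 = -3146.11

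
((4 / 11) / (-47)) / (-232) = 1 / 29986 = 0.00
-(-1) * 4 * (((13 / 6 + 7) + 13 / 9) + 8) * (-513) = -38190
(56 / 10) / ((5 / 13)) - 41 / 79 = 27731 / 1975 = 14.04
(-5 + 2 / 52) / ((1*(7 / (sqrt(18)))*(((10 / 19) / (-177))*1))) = 1301481*sqrt(2) / 1820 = 1011.30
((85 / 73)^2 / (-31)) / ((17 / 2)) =-850 / 165199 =-0.01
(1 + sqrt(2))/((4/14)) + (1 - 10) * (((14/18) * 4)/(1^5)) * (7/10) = -161/10 + 7 * sqrt(2)/2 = -11.15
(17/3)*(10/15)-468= -4178/9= -464.22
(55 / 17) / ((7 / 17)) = 55 / 7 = 7.86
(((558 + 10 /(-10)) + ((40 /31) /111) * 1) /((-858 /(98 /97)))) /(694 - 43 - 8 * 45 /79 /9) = -7419456667 /7358408022537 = -0.00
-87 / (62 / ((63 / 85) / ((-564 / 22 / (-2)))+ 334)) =-116106807 / 247690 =-468.76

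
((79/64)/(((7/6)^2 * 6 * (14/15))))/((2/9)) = 31995/43904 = 0.73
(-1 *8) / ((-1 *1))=8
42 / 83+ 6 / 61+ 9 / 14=88407 / 70882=1.25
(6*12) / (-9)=-8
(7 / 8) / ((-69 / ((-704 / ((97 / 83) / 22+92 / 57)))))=21371504 / 3990983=5.35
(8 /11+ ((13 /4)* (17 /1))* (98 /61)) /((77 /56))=480380 /7381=65.08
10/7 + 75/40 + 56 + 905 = 54001/56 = 964.30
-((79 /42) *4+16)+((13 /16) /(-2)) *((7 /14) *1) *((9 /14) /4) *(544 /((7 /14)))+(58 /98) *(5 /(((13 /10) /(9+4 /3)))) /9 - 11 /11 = -7901653 /137592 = -57.43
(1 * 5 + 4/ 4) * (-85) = -510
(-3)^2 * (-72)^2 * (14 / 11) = 653184 / 11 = 59380.36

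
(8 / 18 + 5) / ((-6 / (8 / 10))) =-98 / 135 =-0.73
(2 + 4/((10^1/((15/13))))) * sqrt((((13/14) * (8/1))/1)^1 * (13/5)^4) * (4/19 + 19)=60736 * sqrt(91)/665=871.25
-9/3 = -3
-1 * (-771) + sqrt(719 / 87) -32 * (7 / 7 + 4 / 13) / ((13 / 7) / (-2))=sqrt(62553) / 87 + 137915 / 169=818.94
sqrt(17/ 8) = sqrt(34)/ 4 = 1.46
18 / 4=9 / 2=4.50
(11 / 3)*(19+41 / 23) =5258 / 69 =76.20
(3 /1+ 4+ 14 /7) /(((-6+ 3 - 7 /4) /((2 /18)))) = -4 /19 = -0.21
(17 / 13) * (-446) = -583.23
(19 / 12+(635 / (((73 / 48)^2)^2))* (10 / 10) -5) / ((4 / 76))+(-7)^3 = 629543078785 / 340778892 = 1847.37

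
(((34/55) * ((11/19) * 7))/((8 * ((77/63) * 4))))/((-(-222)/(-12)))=-1071/309320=-0.00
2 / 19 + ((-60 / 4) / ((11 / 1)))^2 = 4517 / 2299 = 1.96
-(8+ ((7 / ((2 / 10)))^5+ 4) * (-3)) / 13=12120433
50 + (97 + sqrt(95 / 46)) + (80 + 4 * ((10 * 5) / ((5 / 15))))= sqrt(4370) / 46 + 827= 828.44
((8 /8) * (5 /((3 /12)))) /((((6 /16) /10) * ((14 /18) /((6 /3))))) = 9600 /7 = 1371.43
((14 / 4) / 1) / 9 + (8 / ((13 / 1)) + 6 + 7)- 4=10.00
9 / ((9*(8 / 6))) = 3 / 4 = 0.75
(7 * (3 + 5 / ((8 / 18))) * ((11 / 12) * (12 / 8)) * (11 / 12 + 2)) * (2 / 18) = 51205 / 1152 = 44.45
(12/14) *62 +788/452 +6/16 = 349693/6328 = 55.26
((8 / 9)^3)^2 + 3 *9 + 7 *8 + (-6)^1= 41183101 / 531441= 77.49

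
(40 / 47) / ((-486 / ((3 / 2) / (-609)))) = 10 / 2318463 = 0.00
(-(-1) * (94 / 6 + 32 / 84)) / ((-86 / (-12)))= 2.24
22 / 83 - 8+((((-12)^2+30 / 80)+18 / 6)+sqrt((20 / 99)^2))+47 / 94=9225527 / 65736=140.34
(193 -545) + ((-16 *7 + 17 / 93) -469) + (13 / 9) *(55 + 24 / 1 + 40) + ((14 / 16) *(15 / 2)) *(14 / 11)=-18477247 / 24552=-752.58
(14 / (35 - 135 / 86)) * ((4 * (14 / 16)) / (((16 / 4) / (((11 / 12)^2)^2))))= 30848587 / 119232000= 0.26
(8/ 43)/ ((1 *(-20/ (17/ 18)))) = -17/ 1935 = -0.01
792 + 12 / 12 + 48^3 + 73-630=110828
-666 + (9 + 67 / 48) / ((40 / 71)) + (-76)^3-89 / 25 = -4220420231 / 9600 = -439627.11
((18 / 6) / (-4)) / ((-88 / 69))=207 / 352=0.59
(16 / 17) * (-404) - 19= -6787 / 17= -399.24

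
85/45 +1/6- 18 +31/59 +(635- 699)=-84343/1062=-79.42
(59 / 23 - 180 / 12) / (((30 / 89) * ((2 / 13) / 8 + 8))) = -661804 / 143865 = -4.60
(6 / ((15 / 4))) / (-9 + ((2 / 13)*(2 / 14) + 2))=-728 / 3175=-0.23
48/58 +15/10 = 135/58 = 2.33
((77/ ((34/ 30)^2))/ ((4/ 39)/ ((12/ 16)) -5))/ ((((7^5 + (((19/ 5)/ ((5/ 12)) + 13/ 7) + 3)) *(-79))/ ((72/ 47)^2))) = 0.00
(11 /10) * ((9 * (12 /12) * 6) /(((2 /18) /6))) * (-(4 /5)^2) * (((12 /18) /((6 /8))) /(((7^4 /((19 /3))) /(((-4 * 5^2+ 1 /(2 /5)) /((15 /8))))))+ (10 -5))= -3005459424 /300125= -10014.03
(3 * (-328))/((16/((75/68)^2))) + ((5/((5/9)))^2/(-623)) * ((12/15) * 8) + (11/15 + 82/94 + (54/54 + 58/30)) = -288824950381/4061860320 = -71.11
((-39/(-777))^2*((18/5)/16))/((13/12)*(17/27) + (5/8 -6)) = -123201/1019966605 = -0.00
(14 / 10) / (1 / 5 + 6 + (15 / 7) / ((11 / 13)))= 539 / 3362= 0.16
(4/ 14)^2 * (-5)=-20/ 49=-0.41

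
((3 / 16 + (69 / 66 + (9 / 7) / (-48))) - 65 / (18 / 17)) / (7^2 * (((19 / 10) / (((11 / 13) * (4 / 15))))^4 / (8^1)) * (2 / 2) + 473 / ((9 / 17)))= -1819001417728 / 957703501042463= -0.00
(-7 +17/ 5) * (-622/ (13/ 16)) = 179136/ 65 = 2755.94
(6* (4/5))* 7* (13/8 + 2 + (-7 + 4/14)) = -519/5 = -103.80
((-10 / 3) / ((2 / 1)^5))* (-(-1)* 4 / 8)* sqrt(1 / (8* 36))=-0.00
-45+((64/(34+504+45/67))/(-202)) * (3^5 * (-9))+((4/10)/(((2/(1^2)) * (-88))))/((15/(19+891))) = -9590835691/218711460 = -43.85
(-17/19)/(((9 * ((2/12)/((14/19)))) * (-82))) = 238/44403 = 0.01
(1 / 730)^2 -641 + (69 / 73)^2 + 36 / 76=-6476347081 / 10125100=-639.63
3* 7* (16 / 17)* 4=1344 / 17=79.06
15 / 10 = 3 / 2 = 1.50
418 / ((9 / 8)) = 3344 / 9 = 371.56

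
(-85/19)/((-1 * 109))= 85/2071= 0.04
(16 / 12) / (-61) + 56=55.98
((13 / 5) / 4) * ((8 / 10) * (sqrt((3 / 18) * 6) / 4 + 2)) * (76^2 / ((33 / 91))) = 5124756 / 275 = 18635.48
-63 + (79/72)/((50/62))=-110951/1800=-61.64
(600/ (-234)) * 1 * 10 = -1000/ 39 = -25.64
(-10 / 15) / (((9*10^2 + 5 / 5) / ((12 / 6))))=-4 / 2703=-0.00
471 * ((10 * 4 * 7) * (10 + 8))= 2373840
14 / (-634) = -7 / 317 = -0.02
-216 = -216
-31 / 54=-0.57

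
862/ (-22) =-431/ 11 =-39.18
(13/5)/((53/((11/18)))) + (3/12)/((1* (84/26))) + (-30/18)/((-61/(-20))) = -3577321/8147160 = -0.44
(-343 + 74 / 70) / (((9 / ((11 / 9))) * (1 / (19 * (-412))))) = 1030540544 / 2835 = 363506.36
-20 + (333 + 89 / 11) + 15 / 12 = 14183 / 44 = 322.34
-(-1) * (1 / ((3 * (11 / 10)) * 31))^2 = 100 / 1046529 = 0.00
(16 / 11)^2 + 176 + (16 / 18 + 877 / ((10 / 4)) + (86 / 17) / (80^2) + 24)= 32808316907 / 59241600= 553.81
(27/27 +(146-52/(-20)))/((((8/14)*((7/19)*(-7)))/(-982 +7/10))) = 34865589/350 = 99615.97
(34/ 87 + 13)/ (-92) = -1165/ 8004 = -0.15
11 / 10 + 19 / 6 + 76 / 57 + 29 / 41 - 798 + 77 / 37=-5989204 / 7585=-789.61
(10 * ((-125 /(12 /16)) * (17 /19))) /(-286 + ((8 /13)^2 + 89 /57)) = 14365000 /2736349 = 5.25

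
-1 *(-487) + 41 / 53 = 25852 / 53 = 487.77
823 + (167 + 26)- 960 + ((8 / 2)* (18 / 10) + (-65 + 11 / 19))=-116 / 95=-1.22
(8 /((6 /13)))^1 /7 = 52 /21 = 2.48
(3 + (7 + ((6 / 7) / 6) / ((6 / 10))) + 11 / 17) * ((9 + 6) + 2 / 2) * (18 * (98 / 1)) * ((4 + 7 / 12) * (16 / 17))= 1325273.91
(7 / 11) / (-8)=-7 / 88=-0.08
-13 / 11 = -1.18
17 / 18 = 0.94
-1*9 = -9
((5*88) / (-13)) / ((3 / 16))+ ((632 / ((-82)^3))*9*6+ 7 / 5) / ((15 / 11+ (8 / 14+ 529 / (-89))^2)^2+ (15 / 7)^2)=-40604435986019336261825357 / 224941163037323460175695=-180.51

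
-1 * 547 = -547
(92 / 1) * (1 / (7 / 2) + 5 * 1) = 486.29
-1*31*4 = -124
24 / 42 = 4 / 7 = 0.57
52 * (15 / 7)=111.43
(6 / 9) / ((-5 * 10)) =-1 / 75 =-0.01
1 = 1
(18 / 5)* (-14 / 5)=-252 / 25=-10.08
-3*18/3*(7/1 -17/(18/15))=129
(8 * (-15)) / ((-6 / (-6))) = -120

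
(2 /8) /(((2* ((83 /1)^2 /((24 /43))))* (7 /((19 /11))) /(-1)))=-57 /22809479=-0.00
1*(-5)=-5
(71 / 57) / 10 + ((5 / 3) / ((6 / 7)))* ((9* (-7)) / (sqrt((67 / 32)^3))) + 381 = 217241 / 570 - 15680* sqrt(134) / 4489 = 340.69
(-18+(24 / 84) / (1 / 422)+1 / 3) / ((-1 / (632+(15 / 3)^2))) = -473259 / 7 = -67608.43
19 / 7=2.71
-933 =-933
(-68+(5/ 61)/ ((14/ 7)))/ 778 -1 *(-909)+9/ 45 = 431446681/ 474580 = 909.11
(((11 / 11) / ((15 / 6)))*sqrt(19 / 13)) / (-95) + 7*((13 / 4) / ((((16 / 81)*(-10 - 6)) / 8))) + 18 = -5067 / 128 - 2*sqrt(247) / 6175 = -39.59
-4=-4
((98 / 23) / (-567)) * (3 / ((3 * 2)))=-7 / 1863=-0.00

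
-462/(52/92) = -10626/13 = -817.38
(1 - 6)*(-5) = 25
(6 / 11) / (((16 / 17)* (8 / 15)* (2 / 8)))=765 / 176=4.35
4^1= 4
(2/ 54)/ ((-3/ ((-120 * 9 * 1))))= 40/ 3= 13.33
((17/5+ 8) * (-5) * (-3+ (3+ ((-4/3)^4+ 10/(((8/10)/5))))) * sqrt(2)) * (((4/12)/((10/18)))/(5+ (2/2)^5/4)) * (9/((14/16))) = -3233648 * sqrt(2)/735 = -6221.86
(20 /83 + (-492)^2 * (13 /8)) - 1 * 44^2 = 32487714 /83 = 391418.24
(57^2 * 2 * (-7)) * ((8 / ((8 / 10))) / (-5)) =90972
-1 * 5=-5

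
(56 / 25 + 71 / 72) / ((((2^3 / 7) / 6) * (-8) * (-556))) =40649 / 10675200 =0.00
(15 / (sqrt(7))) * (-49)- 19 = -105 * sqrt(7)- 19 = -296.80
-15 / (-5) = 3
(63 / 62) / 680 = 63 / 42160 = 0.00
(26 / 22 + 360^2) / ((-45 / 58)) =-82685554 / 495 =-167041.52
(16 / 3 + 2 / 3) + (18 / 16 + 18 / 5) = 429 / 40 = 10.72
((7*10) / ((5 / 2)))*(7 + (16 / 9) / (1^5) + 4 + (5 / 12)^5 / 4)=89048435 / 248832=357.87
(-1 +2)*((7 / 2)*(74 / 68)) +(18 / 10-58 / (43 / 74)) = -1377279 / 14620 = -94.21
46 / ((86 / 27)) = 621 / 43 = 14.44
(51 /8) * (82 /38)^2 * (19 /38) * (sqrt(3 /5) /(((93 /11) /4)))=314347 * sqrt(15) /223820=5.44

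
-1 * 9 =-9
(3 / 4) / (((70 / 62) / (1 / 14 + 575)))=748743 / 1960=382.01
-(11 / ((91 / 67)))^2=-543169 / 8281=-65.59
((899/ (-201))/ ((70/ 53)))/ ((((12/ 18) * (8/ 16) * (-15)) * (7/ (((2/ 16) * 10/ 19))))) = 47647/ 7485240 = 0.01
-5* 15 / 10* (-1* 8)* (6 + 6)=720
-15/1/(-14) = 15/14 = 1.07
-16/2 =-8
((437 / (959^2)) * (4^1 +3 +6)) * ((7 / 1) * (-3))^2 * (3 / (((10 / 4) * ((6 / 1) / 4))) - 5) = -1073709 / 93845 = -11.44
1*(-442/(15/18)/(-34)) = 78/5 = 15.60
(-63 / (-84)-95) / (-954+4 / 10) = 1885 / 19072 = 0.10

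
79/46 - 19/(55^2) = 238101/139150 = 1.71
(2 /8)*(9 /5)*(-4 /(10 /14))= -63 /25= -2.52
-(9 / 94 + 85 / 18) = -2038 / 423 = -4.82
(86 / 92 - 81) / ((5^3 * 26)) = -3683 / 149500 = -0.02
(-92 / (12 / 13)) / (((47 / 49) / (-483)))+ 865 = 2399466 / 47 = 51052.47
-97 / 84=-1.15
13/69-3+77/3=1577/69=22.86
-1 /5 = -0.20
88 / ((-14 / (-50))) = 2200 / 7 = 314.29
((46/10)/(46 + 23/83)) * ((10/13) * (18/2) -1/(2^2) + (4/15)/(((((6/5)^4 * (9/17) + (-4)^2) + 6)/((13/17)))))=816636917/1229524140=0.66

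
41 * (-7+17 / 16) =-243.44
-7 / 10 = -0.70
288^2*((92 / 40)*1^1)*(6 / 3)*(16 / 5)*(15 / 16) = 5723136 / 5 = 1144627.20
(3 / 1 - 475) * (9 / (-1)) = 4248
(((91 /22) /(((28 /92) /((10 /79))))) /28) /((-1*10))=-299 /48664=-0.01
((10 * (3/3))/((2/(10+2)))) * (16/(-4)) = -240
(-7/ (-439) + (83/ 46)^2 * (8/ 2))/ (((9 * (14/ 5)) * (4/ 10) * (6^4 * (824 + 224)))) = 0.00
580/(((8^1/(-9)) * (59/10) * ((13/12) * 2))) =-51.04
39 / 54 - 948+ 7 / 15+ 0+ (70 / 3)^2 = -402.37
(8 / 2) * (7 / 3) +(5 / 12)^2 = 1369 / 144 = 9.51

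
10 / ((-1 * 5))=-2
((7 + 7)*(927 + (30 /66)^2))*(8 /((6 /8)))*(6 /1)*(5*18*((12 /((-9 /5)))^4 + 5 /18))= 147714480355.56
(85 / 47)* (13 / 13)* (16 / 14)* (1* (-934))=-1930.46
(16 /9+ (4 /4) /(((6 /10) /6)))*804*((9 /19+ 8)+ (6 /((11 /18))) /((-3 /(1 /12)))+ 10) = 36021344 /209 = 172350.93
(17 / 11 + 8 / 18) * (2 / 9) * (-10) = -3940 / 891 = -4.42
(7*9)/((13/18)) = 1134/13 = 87.23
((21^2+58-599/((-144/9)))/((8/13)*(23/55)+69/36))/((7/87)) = 1601716545/522284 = 3066.75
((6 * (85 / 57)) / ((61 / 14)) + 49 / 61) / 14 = 473 / 2318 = 0.20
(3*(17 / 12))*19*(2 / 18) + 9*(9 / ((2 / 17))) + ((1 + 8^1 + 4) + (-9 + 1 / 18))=25255 / 36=701.53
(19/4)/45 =19/180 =0.11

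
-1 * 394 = -394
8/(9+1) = 0.80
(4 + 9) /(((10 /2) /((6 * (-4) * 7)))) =-2184 /5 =-436.80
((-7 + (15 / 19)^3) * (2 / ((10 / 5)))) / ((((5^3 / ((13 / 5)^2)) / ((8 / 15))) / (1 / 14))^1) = -30175288 / 2250609375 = -0.01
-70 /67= -1.04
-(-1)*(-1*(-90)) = 90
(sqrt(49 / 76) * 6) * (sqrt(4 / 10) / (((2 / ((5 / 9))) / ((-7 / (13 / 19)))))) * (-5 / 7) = 35 * sqrt(190) / 78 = 6.19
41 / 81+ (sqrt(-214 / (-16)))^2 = 8995 / 648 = 13.88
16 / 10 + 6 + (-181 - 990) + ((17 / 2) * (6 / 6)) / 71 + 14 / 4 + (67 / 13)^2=-67987423 / 59995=-1133.22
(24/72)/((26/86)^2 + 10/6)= 1849/9752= 0.19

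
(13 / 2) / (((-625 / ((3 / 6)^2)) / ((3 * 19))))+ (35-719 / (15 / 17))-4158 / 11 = -17370223 / 15000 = -1158.01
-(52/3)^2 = -2704/9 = -300.44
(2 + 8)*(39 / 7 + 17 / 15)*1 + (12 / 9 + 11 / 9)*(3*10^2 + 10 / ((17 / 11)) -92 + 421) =603697 / 357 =1691.03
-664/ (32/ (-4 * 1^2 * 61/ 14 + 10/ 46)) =229993/ 644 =357.13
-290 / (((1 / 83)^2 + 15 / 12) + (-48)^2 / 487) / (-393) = 3891733880 / 31544414991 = 0.12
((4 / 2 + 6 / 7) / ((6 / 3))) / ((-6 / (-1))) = 5 / 21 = 0.24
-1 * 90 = -90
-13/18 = -0.72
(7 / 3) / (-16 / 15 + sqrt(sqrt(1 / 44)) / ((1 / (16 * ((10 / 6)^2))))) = 4455 / 139506892 + 16875 * 11^(3 / 4) * sqrt(2) / 279013784 + 703125 * sqrt(11) / 279013784 + 29296875 * 11^(1 / 4) * sqrt(2) / 558027568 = 0.14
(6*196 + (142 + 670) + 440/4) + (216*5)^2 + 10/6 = 3505499/3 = 1168499.67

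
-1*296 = -296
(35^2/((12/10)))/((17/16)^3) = 851.08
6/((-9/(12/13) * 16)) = -1/26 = -0.04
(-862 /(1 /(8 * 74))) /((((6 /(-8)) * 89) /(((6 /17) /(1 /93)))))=379666176 /1513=250936.01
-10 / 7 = -1.43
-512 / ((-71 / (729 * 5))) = 1866240 / 71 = 26285.07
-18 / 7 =-2.57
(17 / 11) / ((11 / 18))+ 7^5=2033953 / 121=16809.53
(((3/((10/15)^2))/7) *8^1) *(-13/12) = -117/14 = -8.36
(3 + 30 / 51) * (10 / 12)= 2.99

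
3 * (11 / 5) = 33 / 5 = 6.60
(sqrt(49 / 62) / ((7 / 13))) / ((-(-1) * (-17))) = -13 * sqrt(62) / 1054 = -0.10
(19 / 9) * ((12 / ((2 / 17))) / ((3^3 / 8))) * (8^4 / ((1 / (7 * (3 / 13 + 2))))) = 4297129984 / 1053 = 4080845.19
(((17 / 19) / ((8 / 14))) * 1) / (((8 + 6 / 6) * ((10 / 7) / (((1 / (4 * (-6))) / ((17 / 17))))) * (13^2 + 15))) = -833 / 30205440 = -0.00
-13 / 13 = -1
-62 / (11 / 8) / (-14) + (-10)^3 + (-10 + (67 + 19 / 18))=-1301071 / 1386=-938.72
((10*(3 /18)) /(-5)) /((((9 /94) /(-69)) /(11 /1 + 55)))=47564 /3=15854.67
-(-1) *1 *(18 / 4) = 9 / 2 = 4.50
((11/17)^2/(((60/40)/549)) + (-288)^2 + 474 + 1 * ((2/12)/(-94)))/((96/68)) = 13621777343/230112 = 59196.29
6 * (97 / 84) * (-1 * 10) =-485 / 7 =-69.29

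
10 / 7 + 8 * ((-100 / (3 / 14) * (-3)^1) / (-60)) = -3890 / 21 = -185.24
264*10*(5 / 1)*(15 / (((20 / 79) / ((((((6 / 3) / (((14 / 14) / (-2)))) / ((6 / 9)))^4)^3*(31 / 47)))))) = 52776305414553600 / 47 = 1122900115203268.09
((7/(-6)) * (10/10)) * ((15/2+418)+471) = -12551/12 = -1045.92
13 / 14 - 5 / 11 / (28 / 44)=3 / 14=0.21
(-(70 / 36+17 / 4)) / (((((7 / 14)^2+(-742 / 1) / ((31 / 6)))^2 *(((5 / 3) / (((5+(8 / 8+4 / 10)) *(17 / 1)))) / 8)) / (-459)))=570779753472 / 7900543225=72.25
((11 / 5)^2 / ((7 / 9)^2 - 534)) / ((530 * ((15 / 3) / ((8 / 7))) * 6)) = -6534 / 10018159375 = -0.00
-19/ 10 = -1.90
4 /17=0.24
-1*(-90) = 90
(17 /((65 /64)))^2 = 280.18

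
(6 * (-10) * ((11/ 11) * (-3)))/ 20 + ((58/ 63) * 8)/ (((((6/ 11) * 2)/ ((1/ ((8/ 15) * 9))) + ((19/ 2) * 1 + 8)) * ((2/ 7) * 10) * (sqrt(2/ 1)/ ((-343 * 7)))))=9 - 3063676 * sqrt(2)/ 22509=-183.49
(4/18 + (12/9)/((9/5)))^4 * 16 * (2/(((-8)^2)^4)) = 28561/17414258688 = 0.00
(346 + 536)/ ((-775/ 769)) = -678258/ 775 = -875.17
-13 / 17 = -0.76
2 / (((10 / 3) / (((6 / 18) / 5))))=1 / 25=0.04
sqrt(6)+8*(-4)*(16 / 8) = -64+sqrt(6) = -61.55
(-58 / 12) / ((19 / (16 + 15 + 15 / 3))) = -174 / 19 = -9.16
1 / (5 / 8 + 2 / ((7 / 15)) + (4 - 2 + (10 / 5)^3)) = 56 / 835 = 0.07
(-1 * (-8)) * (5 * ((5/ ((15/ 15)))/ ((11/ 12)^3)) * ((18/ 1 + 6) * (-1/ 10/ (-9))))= 92160/ 1331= 69.24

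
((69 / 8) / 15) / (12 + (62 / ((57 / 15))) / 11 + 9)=4807 / 187960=0.03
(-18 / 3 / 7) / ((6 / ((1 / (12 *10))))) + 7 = 5879 / 840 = 7.00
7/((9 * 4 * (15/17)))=0.22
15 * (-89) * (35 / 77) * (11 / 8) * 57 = -380475 / 8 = -47559.38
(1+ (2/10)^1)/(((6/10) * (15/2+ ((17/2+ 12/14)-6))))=0.18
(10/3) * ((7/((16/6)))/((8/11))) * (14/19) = 2695/304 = 8.87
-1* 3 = -3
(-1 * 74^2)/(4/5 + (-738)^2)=-6845/680806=-0.01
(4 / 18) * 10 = 20 / 9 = 2.22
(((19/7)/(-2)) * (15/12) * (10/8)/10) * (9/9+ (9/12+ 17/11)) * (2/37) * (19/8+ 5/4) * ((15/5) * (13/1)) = -15579525/2917376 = -5.34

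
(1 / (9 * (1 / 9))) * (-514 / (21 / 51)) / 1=-8738 / 7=-1248.29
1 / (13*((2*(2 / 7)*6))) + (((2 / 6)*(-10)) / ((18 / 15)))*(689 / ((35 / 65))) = -23288053 / 6552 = -3554.34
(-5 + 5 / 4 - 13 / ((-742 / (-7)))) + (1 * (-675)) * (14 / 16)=-252067 / 424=-594.50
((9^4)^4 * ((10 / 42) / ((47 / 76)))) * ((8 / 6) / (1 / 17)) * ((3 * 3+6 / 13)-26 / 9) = 454583827800831832560 / 4277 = 106285674024042981.66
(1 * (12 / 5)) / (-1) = -12 / 5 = -2.40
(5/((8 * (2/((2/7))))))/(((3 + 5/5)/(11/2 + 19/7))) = 575/3136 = 0.18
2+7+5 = 14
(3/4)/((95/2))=3/190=0.02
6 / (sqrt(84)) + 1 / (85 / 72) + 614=sqrt(21) / 7 + 52262 / 85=615.50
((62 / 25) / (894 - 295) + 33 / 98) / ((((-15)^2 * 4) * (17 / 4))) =500251 / 5613378750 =0.00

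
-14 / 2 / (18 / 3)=-7 / 6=-1.17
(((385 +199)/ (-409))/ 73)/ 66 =-4/ 13497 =-0.00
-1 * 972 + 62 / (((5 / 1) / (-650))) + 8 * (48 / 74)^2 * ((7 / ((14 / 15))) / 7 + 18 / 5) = -432014872 / 47915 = -9016.28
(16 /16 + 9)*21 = 210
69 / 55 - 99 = -5376 / 55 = -97.75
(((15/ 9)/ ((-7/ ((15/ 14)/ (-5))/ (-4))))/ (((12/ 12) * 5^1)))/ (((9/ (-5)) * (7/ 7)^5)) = 0.02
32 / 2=16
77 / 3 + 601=1880 / 3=626.67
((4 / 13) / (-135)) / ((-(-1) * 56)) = -1 / 24570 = -0.00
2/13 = 0.15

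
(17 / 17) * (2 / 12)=1 / 6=0.17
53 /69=0.77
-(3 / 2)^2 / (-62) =9 / 248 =0.04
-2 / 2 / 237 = -1 / 237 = -0.00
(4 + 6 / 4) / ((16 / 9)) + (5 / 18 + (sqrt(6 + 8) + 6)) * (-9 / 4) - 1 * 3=-449 / 32 - 9 * sqrt(14) / 4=-22.45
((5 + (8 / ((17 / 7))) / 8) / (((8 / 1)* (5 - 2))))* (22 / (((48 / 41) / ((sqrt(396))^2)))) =114103 / 68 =1677.99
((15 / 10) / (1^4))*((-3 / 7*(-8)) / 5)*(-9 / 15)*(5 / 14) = -0.22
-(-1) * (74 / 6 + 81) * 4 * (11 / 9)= 12320 / 27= 456.30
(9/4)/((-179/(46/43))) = -207/15394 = -0.01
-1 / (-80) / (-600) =-0.00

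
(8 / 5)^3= 512 / 125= 4.10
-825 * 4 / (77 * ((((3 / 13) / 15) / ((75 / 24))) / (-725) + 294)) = -176718750 / 1212290597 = -0.15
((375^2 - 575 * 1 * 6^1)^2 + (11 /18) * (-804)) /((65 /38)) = 2145135735238 /195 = 11000696078.14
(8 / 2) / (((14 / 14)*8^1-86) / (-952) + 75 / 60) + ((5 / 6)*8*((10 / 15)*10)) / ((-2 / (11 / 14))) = -14.46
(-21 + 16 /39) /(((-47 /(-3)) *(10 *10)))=-803 /61100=-0.01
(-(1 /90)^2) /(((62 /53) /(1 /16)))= -53 /8035200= -0.00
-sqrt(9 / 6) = -sqrt(6) / 2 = -1.22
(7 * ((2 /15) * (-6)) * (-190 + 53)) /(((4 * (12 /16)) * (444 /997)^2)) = 953254631 /739260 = 1289.47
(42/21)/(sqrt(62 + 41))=2* sqrt(103)/103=0.20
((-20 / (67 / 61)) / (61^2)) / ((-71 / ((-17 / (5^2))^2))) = 1156 / 36272125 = 0.00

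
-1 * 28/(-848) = 7/212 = 0.03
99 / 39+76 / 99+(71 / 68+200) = 17883917 / 87516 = 204.35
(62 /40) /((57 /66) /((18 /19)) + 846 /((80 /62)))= 3069 /1299992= 0.00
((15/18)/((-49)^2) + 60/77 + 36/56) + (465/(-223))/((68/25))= 787944667/1201489212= 0.66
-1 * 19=-19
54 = 54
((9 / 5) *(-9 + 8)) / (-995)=9 / 4975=0.00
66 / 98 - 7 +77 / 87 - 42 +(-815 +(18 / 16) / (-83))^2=1248389580279815 / 1879539648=664199.65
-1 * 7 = -7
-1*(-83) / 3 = 83 / 3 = 27.67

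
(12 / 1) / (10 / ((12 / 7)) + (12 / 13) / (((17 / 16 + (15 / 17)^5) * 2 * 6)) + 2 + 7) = 33965164584 / 42121023605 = 0.81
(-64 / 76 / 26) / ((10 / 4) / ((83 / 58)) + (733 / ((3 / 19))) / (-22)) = 43824 / 283153637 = 0.00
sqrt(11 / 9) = sqrt(11) / 3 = 1.11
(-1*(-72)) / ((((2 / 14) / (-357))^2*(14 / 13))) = 417522924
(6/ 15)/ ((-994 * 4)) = -1/ 9940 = -0.00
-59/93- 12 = -12.63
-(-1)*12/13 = 12/13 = 0.92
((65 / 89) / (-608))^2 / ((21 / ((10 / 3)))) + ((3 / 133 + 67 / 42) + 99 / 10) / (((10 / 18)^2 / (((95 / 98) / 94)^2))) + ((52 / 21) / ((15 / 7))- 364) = -295835357493521213197 / 815331743553815040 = -362.84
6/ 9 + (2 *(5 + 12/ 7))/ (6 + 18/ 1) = 103/ 84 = 1.23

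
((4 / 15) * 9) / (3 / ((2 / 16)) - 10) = 6 / 35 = 0.17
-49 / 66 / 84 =-7 / 792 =-0.01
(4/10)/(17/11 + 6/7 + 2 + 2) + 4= 4.06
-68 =-68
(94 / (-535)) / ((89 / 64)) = -6016 / 47615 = -0.13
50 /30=5 /3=1.67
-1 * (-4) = 4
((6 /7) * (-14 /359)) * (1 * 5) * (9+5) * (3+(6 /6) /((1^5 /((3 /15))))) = -2688 /359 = -7.49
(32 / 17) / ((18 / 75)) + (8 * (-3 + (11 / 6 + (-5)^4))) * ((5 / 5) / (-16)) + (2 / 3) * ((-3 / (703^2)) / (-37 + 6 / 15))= -1870032986539 / 6149936796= -304.07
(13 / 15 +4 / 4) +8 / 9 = 124 / 45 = 2.76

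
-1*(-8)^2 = -64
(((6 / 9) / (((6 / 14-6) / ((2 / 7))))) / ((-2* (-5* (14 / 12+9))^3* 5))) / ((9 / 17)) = -0.00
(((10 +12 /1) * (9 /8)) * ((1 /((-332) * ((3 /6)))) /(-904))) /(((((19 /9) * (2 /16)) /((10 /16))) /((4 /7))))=4455 /19958512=0.00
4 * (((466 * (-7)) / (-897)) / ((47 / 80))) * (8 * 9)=25052160 / 14053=1782.69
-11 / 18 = -0.61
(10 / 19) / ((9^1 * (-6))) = -5 / 513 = -0.01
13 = 13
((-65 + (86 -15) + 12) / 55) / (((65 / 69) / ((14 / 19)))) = 17388 / 67925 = 0.26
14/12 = 1.17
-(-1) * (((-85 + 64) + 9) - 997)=-1009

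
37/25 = 1.48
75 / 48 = 25 / 16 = 1.56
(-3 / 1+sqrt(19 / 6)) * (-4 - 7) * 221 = 7293 - 2431 * sqrt(114) / 6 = 2967.00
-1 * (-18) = 18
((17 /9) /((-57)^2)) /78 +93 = 212114231 /2280798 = 93.00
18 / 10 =9 / 5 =1.80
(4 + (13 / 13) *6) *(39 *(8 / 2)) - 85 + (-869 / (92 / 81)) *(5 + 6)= -638579 / 92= -6941.08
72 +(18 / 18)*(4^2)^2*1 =328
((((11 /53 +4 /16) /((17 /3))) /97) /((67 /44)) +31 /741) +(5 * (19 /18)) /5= 294677311 /268391682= 1.10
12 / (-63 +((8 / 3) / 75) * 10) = -540 / 2819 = -0.19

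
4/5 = 0.80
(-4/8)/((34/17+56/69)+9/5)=-345/3182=-0.11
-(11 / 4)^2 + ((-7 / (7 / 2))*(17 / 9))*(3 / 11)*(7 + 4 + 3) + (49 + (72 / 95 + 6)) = 1693961 / 50160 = 33.77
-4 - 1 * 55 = -59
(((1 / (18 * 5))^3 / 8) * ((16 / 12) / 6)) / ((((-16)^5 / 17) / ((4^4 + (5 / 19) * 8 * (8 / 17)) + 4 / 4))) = -9259 / 58095304704000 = -0.00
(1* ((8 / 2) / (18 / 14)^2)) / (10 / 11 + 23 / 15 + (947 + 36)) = 5390 / 2195073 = 0.00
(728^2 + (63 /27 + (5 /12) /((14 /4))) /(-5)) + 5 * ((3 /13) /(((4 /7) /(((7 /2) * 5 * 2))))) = 530054.18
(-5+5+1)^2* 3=3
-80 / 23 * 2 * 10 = -1600 / 23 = -69.57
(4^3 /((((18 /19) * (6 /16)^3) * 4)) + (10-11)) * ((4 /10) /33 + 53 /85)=138326923 /681615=202.94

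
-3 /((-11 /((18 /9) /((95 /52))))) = 312 /1045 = 0.30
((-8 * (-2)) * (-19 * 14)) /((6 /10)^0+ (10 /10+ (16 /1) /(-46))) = -2576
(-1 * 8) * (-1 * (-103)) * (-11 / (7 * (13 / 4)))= 36256 / 91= 398.42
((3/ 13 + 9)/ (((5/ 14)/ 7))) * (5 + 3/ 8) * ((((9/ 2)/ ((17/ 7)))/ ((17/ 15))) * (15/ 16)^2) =1344002625/ 961792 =1397.39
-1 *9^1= -9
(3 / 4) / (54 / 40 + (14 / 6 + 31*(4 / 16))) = 45 / 686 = 0.07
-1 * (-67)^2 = -4489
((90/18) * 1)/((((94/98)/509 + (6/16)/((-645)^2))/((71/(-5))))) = -1964537723400/52166741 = -37658.82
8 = 8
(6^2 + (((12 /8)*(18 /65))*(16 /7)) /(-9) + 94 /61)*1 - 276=-6621358 /27755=-238.56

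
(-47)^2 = 2209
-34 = -34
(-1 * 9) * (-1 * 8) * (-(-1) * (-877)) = -63144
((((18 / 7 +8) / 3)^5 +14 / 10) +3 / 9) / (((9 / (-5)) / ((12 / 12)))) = -11130428662 / 36756909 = -302.81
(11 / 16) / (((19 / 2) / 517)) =5687 / 152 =37.41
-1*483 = -483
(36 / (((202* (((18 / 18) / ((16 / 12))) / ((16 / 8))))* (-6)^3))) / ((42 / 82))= -82 / 19089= -0.00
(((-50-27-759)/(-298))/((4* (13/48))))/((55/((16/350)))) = 3648/1694875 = 0.00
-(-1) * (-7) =-7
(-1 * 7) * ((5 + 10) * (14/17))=-1470/17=-86.47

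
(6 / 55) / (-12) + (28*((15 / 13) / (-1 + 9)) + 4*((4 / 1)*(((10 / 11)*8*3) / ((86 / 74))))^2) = 328092900659 / 14542385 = 22561.15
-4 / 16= -1 / 4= -0.25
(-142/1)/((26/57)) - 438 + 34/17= -9715/13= -747.31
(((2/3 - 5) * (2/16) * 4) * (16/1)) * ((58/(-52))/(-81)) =-116/243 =-0.48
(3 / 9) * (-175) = -175 / 3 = -58.33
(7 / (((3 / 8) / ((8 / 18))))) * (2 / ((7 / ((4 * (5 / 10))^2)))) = 256 / 27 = 9.48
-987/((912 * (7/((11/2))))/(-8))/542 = 517/41192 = 0.01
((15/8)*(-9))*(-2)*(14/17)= 27.79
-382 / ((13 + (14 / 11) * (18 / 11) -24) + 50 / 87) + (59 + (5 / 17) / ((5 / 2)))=156624453 / 1492991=104.91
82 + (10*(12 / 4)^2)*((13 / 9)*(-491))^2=407427628 / 9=45269736.44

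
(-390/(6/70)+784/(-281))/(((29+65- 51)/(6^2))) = -46056024/12083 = -3811.64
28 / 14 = 2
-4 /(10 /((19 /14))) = -19 /35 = -0.54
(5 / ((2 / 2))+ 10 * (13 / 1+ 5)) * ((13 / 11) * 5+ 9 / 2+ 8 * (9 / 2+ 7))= 416805 / 22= 18945.68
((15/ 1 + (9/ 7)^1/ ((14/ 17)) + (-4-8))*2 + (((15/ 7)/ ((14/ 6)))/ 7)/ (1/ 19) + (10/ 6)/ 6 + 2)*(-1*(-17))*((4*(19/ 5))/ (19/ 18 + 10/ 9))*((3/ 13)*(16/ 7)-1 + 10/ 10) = 354628160/ 405769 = 873.97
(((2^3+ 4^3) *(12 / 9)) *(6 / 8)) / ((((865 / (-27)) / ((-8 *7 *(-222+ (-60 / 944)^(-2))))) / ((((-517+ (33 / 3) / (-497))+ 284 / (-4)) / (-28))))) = 725436545184 / 10747625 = 67497.38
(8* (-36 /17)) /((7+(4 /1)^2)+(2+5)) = -48 /85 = -0.56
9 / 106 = 0.08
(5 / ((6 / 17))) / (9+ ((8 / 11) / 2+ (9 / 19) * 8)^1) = 17765 / 16494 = 1.08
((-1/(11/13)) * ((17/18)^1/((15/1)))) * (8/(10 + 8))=-442/13365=-0.03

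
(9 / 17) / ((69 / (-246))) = -738 / 391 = -1.89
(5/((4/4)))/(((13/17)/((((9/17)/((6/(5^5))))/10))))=180.29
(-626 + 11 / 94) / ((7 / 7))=-625.88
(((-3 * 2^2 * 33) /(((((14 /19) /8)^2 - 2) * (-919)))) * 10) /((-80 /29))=8291448 /10571257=0.78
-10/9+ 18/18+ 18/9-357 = -3196/9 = -355.11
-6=-6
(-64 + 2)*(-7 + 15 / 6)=279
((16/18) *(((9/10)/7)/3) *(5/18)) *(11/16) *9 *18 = 33/28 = 1.18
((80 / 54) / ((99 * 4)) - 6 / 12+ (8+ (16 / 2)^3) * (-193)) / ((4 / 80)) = -5365272130 / 2673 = -2007209.93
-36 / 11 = -3.27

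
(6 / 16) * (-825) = -2475 / 8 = -309.38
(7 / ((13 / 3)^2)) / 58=0.01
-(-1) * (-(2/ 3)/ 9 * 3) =-2/ 9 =-0.22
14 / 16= 7 / 8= 0.88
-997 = -997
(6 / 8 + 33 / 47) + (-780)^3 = -89215775727 / 188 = -474551998.55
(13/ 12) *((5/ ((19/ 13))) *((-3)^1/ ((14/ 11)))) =-9295/ 1064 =-8.74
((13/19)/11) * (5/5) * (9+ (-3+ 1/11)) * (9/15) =2613/11495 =0.23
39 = 39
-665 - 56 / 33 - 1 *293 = -31670 / 33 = -959.70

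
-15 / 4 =-3.75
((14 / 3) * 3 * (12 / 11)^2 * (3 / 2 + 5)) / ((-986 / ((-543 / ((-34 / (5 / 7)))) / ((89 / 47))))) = -0.66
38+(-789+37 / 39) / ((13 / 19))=-564680 / 507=-1113.77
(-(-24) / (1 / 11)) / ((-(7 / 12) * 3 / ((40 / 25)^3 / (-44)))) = 12288 / 875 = 14.04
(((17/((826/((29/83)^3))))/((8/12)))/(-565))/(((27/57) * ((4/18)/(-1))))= 23632941/1067389100120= 0.00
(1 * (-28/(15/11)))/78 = -154/585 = -0.26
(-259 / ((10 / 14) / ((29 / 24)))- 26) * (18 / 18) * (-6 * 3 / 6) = 55697 / 40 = 1392.42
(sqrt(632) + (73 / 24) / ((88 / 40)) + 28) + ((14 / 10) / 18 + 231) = 2 * sqrt(158) + 1031423 / 3960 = 285.60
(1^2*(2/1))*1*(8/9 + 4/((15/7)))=248/45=5.51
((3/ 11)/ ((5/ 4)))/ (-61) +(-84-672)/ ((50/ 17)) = -4311906/ 16775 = -257.04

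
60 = 60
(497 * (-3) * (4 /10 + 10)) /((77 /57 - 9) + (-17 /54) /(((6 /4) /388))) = 29830437 /171370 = 174.07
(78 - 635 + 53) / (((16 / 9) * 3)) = -189 / 2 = -94.50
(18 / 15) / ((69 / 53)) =106 / 115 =0.92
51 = 51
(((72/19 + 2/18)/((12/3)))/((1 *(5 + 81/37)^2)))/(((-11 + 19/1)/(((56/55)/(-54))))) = -913123/20534199840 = -0.00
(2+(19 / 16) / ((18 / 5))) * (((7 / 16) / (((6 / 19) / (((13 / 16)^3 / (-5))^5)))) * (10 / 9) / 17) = -4567982650256501426951 / 1524069995369883154513920000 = -0.00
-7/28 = -0.25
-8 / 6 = -4 / 3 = -1.33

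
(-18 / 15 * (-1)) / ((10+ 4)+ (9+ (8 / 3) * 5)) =18 / 545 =0.03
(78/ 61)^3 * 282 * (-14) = -1873531296/ 226981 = -8254.13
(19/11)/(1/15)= 285/11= 25.91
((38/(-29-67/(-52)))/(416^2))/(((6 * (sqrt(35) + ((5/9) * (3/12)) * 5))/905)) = 257925/10726665664-92853 * sqrt(35)/2681666416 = -0.00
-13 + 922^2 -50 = 850021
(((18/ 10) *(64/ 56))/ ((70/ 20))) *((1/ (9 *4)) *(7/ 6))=2/ 105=0.02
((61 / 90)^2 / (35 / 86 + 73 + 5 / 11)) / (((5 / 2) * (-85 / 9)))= -1760033 / 6681605625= -0.00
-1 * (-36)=36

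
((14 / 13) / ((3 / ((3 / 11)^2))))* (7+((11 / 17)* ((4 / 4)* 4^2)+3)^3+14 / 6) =493203382 / 7728149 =63.82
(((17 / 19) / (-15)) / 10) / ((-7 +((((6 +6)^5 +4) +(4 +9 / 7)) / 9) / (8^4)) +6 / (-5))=731136 / 177699685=0.00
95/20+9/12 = 11/2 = 5.50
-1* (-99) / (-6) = -33 / 2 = -16.50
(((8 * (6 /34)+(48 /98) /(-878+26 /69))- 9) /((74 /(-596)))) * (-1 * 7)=-28518795786 /66657017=-427.84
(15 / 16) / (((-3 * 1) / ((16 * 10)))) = -50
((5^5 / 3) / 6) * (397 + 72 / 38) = 23684375 / 342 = 69252.56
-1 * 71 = -71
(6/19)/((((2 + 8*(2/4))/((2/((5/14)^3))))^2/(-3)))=-15059072/296875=-50.73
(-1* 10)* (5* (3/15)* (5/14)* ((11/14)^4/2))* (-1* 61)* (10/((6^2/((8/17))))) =111637625/20571768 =5.43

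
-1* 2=-2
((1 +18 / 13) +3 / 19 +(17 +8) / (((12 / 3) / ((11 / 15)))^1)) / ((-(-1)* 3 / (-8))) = -42242 / 2223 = -19.00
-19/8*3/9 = -19/24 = -0.79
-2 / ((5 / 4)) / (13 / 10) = -16 / 13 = -1.23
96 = 96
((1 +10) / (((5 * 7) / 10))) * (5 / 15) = 22 / 21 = 1.05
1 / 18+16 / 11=299 / 198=1.51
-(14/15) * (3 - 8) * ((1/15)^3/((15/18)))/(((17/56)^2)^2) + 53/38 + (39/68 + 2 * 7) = 1731379545613/107115682500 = 16.16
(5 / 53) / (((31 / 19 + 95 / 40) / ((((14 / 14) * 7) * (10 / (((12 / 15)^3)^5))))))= 14495849609375 / 309438971904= 46.85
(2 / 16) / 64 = 1 / 512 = 0.00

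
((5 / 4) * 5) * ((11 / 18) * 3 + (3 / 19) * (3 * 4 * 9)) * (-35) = -1883875 / 456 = -4131.30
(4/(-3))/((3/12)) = -16/3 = -5.33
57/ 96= 0.59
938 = 938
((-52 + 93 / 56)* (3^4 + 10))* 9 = -329823 / 8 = -41227.88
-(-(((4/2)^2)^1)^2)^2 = -256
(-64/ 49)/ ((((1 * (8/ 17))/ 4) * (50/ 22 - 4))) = 5984/ 931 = 6.43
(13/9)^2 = 169/81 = 2.09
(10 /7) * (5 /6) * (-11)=-275 /21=-13.10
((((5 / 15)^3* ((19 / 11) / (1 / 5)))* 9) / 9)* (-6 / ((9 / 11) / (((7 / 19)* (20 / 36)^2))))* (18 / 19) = -3500 / 13851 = -0.25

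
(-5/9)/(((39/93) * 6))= -155/702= -0.22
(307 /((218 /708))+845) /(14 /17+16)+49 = 158.49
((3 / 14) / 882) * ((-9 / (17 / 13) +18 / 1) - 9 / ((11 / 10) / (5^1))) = -1857 / 256564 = -0.01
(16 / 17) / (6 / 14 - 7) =-56 / 391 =-0.14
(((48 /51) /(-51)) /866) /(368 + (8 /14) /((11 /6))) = -0.00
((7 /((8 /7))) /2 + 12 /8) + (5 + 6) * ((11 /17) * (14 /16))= 2935 /272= 10.79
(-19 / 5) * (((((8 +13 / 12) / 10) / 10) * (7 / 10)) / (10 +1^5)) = -14497 / 660000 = -0.02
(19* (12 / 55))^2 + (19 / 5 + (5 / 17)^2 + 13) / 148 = 2238222253 / 129385300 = 17.30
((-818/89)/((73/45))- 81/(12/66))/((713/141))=-35939349/402814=-89.22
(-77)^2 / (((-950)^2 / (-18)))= -53361 / 451250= -0.12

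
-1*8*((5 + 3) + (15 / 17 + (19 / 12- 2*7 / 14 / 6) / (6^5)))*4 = -14090401 / 49572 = -284.24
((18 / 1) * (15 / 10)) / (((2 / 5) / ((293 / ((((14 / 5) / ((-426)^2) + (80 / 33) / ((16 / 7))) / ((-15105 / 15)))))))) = -99392303481075 / 5293127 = -18777615.48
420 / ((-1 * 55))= -84 / 11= -7.64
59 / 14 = 4.21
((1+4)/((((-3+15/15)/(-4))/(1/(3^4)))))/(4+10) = 5/567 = 0.01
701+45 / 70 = 9823 / 14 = 701.64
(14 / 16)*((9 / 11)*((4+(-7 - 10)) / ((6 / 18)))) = -2457 / 88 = -27.92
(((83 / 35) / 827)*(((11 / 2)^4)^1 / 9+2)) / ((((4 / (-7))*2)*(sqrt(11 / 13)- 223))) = 1239107*sqrt(143) / 3079453720320+3592171193 / 3079453720320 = 0.00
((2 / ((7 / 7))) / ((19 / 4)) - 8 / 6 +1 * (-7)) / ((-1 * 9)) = 451 / 513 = 0.88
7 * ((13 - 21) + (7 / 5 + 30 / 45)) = -623 / 15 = -41.53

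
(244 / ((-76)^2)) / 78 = 61 / 112632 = 0.00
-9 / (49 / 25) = -4.59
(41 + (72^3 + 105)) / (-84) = -26671 / 6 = -4445.17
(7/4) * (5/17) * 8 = 4.12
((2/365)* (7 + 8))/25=6/1825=0.00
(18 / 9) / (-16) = -1 / 8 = -0.12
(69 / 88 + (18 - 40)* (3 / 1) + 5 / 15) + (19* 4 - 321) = -81809 / 264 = -309.88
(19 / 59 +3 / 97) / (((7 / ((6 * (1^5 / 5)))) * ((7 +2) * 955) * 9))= 808 / 1032972885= 0.00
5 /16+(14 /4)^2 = 12.56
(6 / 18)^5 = 1 / 243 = 0.00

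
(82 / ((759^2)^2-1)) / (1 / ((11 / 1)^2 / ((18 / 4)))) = 4961 / 746705966760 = 0.00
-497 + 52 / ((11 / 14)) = -4739 / 11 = -430.82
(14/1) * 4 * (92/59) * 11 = 56672/59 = 960.54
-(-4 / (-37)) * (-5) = 20 / 37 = 0.54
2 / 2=1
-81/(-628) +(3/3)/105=9133/65940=0.14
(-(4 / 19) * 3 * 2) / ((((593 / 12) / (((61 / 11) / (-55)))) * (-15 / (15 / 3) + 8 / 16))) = -35136 / 34082675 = -0.00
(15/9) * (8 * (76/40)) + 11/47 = 3605/141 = 25.57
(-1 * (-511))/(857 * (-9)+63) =-511/7650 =-0.07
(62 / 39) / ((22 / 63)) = 4.55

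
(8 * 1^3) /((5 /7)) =56 /5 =11.20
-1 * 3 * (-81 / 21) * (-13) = -1053 / 7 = -150.43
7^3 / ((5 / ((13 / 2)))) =4459 / 10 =445.90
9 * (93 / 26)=837 / 26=32.19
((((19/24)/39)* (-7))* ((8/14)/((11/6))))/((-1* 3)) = 19/1287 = 0.01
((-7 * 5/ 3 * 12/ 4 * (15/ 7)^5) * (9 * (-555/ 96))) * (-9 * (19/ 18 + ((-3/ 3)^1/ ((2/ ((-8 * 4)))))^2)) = -190356584.11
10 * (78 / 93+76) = 23820 / 31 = 768.39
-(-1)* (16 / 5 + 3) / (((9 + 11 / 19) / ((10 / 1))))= 589 / 91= 6.47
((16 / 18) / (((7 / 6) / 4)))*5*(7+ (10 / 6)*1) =8320 / 63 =132.06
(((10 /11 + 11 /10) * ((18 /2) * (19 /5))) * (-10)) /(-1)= 687.11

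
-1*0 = 0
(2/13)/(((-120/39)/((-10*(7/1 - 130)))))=-61.50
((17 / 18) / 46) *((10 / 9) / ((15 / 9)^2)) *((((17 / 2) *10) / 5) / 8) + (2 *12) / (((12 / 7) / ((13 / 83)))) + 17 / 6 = 6932267 / 1374480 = 5.04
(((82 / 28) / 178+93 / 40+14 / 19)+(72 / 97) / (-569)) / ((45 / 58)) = 777299702609 / 195995862300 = 3.97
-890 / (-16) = 445 / 8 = 55.62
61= 61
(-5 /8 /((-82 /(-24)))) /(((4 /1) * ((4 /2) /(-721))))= 10815 /656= 16.49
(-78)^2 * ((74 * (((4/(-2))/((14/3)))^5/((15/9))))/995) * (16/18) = -291739968/83614825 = -3.49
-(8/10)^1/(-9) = 4/45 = 0.09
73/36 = 2.03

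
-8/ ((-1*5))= 8/ 5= 1.60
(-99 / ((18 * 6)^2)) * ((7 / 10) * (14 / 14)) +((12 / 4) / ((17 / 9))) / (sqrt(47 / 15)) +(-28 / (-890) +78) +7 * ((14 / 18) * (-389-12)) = -485643617 / 230688 +27 * sqrt(705) / 799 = -2104.30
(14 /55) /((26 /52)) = 28 /55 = 0.51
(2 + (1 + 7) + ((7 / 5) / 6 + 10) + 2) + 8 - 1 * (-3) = 997 / 30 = 33.23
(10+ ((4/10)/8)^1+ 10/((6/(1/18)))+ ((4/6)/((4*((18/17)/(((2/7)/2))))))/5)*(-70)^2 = 1342460/27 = 49720.74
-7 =-7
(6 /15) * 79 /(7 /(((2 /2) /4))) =79 /70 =1.13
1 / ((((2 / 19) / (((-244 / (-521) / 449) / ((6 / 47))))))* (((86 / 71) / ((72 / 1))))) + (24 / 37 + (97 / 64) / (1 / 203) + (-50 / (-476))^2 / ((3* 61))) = 19316687603880260947 / 61727577079683648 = 312.93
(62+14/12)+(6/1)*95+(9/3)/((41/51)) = 156677/246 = 636.90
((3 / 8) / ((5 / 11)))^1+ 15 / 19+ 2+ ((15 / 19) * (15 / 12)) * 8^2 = 50747 / 760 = 66.77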